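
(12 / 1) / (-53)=-12 / 53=-0.23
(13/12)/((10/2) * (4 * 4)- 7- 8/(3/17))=13/332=0.04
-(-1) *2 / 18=1 / 9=0.11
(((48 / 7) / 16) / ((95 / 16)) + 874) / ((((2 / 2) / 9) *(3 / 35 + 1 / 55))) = 28772271 / 380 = 75716.50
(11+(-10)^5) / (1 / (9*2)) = -1799802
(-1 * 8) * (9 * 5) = -360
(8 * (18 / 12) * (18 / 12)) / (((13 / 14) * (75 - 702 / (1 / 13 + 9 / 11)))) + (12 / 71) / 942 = -59532866 / 2192648341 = -0.03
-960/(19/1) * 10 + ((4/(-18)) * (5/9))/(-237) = -505.26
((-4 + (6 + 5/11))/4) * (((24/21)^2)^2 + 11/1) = 823689/105644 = 7.80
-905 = -905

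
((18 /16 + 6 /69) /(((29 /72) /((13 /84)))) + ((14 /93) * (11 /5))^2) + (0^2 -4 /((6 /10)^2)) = -14181887053 /1346072700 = -10.54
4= 4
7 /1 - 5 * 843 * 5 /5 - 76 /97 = -408252 /97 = -4208.78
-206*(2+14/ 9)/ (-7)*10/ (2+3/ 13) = 469.05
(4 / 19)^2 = 0.04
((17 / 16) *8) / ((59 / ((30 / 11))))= 0.39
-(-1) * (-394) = -394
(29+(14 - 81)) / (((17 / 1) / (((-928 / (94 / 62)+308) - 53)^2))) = -10703425382 / 37553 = -285021.85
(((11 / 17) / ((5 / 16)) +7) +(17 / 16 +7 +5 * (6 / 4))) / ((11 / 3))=100503 / 14960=6.72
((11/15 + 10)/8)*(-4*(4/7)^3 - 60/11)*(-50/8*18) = 2017905/2156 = 935.95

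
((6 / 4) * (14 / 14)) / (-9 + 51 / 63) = -63 / 344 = -0.18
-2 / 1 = -2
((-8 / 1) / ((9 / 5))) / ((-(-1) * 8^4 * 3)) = -5 / 13824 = -0.00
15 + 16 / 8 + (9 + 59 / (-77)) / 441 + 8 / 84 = 581137 / 33957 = 17.11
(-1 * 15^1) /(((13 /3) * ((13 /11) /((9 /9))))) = -495 /169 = -2.93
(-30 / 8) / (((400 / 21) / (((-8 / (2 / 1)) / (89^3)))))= 63 / 56397520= 0.00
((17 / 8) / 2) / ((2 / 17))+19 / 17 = 5521 / 544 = 10.15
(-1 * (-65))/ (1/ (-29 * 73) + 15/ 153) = 7017855/ 10534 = 666.21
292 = 292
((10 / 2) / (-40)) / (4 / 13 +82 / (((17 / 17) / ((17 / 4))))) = -13 / 36276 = -0.00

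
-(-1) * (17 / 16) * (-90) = -765 / 8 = -95.62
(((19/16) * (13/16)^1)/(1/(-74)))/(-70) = 9139/8960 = 1.02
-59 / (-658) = 0.09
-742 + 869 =127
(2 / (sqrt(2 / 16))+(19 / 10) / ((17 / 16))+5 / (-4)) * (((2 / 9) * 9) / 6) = 61 / 340+4 * sqrt(2) / 3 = 2.07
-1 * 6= -6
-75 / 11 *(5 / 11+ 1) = -1200 / 121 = -9.92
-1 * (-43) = 43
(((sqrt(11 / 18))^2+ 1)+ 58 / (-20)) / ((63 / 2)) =-116 / 2835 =-0.04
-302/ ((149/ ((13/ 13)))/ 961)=-290222/ 149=-1947.80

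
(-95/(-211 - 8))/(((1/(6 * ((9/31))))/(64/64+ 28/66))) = 26790/24893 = 1.08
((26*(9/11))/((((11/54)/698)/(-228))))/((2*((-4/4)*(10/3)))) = 1508207688/605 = 2492905.27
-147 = -147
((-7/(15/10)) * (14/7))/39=-28/117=-0.24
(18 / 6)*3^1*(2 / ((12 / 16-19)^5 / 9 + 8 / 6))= -165888 / 2073059305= -0.00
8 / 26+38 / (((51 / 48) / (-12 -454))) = -3683196 / 221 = -16666.05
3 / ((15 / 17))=17 / 5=3.40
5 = 5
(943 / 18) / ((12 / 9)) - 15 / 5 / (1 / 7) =439 / 24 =18.29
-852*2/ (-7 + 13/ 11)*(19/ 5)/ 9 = 14839/ 120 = 123.66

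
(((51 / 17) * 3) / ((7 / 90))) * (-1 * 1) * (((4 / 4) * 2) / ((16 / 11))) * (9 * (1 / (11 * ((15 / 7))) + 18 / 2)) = -90639 / 7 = -12948.43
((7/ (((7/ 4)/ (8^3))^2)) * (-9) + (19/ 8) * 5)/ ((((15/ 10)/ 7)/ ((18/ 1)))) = -905967669/ 2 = -452983834.50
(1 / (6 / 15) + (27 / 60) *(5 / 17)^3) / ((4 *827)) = 49355 / 65008816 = 0.00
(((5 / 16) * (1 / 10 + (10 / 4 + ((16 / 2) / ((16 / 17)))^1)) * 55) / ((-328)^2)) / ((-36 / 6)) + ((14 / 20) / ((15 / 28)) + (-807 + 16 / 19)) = -804.85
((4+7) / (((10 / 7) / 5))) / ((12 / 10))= 385 / 12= 32.08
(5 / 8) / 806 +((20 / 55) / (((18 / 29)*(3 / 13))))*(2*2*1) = 19448653 / 1915056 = 10.16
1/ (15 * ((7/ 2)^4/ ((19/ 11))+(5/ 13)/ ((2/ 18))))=3952/ 5355345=0.00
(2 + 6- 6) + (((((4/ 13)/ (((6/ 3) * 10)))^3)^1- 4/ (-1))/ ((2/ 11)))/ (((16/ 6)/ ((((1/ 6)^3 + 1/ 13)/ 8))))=22857222673/ 10967424000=2.08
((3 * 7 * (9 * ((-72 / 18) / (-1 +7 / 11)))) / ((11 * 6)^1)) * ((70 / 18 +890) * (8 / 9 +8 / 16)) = 1407875 / 36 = 39107.64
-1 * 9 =-9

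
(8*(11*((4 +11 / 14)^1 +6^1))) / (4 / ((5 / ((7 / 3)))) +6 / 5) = 49830 / 161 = 309.50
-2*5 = -10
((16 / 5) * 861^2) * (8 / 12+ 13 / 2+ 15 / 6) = 114657648 / 5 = 22931529.60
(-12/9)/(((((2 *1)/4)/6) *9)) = -16/9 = -1.78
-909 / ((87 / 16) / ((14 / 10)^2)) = -327.66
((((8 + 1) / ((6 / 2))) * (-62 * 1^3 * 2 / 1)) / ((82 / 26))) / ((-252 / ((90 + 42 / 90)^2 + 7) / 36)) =138023.45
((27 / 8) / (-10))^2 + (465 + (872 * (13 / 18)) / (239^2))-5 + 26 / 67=101516111569027 / 220441363200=460.51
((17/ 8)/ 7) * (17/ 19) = 289/ 1064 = 0.27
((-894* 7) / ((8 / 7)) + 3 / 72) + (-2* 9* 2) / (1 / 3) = -134009 / 24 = -5583.71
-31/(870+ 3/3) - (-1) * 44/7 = 38107/6097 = 6.25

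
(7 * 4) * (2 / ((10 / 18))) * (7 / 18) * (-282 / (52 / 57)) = -787626 / 65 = -12117.32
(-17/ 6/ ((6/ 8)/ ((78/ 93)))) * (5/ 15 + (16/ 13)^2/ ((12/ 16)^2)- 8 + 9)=-416432/ 32643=-12.76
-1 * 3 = -3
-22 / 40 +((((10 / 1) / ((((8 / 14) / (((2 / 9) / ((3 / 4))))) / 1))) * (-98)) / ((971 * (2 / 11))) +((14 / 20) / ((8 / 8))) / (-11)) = -4028099 / 1153548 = -3.49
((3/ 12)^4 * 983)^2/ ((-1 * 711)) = -966289/ 46596096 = -0.02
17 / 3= 5.67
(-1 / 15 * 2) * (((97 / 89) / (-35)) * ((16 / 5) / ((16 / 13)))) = 2522 / 233625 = 0.01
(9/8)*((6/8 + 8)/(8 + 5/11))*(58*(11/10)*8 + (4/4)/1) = 590667/992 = 595.43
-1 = -1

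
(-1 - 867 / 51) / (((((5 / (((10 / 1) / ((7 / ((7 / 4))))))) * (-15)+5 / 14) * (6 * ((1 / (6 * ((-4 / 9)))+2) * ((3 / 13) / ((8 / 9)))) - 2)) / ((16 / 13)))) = 129024 / 91715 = 1.41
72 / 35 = 2.06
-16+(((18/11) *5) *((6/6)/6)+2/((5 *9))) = -7223/495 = -14.59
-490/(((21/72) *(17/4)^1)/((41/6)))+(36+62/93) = -135890/51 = -2664.51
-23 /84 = -0.27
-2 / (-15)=2 / 15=0.13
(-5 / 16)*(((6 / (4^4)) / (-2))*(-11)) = -165 / 4096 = -0.04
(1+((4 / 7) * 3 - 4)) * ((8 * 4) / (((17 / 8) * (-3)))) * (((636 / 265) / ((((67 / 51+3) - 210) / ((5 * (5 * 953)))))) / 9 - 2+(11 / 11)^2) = -25690368 / 124831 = -205.80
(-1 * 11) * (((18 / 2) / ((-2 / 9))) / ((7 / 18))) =8019 / 7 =1145.57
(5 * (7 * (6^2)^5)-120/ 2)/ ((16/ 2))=529079025/ 2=264539512.50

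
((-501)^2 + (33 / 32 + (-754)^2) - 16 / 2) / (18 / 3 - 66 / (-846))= 3697629261 / 27424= 134831.87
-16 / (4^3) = -1 / 4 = -0.25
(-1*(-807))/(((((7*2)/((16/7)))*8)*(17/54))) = 43578/833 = 52.31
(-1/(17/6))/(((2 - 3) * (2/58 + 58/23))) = 4002/28985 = 0.14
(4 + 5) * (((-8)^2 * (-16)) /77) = -9216 /77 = -119.69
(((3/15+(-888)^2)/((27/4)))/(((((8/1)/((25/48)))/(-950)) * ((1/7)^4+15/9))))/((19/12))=-1183309140125/432288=-2737316.65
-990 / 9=-110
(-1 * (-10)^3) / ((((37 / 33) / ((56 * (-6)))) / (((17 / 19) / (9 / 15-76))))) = 942480000 / 265031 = 3556.11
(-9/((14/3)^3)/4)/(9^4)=-1/296352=-0.00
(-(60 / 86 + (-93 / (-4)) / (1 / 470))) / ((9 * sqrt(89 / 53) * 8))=-104425 * sqrt(4717) / 61232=-117.13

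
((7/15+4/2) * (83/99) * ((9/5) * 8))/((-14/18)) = -73704/1925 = -38.29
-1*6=-6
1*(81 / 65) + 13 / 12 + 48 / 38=3.59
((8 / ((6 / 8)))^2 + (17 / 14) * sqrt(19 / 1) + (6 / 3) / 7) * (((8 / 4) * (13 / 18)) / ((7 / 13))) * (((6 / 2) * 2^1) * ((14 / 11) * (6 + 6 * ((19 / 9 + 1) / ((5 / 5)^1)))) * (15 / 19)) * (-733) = -1317466580560 / 39501 - 1558372660 * sqrt(19) / 4389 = -34900424.83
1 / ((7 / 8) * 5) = 8 / 35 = 0.23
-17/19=-0.89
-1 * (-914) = 914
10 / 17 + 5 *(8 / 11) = 790 / 187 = 4.22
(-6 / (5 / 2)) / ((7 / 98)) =-168 / 5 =-33.60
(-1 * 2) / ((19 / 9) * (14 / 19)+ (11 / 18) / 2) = -72 / 67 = -1.07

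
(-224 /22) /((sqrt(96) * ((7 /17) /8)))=-272 * sqrt(6) /33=-20.19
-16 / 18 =-8 / 9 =-0.89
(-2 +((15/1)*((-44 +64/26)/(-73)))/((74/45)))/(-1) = -112024/35113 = -3.19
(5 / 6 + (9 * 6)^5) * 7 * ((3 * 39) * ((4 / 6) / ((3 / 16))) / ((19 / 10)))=703730817007.72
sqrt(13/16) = 0.90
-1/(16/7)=-7/16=-0.44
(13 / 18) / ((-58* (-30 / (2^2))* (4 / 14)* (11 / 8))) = 182 / 43065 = 0.00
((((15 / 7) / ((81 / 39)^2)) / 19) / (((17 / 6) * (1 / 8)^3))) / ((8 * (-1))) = -108160 / 183141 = -0.59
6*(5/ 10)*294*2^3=7056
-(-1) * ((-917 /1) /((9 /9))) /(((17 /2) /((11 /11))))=-107.88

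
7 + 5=12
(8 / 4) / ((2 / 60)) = 60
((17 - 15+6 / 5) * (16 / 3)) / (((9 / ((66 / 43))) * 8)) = 704 / 1935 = 0.36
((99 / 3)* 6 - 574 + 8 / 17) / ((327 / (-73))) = 155344 / 1853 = 83.83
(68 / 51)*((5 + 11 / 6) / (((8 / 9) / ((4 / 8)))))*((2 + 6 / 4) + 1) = 369 / 16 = 23.06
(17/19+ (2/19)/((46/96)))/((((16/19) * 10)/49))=23863/3680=6.48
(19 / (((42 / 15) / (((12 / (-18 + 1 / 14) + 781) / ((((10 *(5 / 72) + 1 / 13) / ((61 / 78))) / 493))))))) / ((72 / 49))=206156579965 / 114456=1801186.31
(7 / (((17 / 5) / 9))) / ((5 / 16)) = 1008 / 17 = 59.29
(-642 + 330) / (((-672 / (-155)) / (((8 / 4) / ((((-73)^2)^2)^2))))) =-2015 / 11290441286517134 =-0.00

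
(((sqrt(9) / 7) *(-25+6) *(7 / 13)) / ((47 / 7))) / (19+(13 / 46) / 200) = -1223600 / 35603581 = -0.03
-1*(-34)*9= 306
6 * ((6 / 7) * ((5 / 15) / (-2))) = -0.86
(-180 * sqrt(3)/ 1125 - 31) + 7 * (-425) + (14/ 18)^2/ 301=-10469891/ 3483 - 4 * sqrt(3)/ 25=-3006.28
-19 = -19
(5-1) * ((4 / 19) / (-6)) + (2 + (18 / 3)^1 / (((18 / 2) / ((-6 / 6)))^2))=992 / 513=1.93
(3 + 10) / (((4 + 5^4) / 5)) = 65 / 629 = 0.10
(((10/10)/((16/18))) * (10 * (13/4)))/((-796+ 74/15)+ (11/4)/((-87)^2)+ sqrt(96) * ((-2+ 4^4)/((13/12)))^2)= 75721493507148312525/759498883957935108389143484+ 5261983797702711456000 * sqrt(6)/189874720989483777097285871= 0.00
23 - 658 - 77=-712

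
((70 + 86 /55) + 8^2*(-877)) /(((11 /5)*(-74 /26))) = 40080352 /4477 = 8952.50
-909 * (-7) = 6363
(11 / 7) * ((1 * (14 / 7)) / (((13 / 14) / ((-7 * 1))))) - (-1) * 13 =-139 / 13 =-10.69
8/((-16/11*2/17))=-187/4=-46.75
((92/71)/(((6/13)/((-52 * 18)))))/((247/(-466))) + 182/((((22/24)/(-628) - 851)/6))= 3298479308832/665487331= 4956.49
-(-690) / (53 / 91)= 62790 / 53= 1184.72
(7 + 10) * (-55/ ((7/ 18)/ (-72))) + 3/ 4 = 4847061/ 28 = 173109.32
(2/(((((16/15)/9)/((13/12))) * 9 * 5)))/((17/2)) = 13/272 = 0.05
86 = 86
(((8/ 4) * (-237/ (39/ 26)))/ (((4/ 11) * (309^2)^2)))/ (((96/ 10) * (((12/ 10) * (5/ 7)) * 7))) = -4345/ 2625586951968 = -0.00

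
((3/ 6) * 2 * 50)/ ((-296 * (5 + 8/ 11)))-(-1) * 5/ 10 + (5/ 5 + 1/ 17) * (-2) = -261085/ 158508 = -1.65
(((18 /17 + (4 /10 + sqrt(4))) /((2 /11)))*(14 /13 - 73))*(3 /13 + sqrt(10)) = -4642.47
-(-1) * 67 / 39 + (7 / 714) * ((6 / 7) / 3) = 2662 / 1547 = 1.72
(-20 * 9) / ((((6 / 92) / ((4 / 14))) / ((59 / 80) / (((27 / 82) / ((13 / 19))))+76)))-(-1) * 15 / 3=-61134.92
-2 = -2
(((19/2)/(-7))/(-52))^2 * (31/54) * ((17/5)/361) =527/143095680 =0.00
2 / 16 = 1 / 8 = 0.12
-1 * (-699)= 699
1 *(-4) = -4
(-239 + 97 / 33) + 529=9667 / 33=292.94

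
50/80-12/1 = -91/8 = -11.38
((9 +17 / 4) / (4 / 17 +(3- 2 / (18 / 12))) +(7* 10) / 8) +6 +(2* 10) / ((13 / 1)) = 58649 / 2522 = 23.25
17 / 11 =1.55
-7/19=-0.37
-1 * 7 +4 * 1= -3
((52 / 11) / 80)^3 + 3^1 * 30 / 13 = 958348561 / 138424000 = 6.92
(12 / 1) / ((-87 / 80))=-320 / 29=-11.03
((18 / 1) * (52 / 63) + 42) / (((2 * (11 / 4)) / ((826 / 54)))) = 46964 / 297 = 158.13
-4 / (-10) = 2 / 5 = 0.40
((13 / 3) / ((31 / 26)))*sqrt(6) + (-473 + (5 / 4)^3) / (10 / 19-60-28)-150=-5127469 / 35456 + 338*sqrt(6) / 93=-135.71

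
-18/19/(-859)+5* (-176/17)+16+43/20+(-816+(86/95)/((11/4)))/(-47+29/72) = -3298956709381/204791011700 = -16.11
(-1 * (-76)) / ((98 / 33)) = 1254 / 49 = 25.59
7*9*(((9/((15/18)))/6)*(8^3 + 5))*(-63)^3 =-73298527533/5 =-14659705506.60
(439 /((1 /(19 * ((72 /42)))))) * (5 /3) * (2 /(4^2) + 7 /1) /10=475437 /28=16979.89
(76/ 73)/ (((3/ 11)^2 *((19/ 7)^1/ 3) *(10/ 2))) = 3388/ 1095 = 3.09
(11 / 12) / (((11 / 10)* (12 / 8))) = 5 / 9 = 0.56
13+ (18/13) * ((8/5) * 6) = 1709/65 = 26.29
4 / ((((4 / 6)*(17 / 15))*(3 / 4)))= 120 / 17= 7.06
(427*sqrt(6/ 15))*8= 3416*sqrt(10)/ 5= 2160.47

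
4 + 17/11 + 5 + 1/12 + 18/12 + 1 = 1733/132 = 13.13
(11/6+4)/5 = 7/6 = 1.17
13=13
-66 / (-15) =22 / 5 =4.40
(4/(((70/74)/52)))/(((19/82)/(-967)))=-610246624/665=-917664.10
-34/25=-1.36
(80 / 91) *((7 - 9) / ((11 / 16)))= -2560 / 1001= -2.56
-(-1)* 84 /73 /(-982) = -42 /35843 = -0.00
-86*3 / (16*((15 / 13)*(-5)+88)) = -0.20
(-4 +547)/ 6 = 181/ 2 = 90.50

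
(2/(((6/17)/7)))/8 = 4.96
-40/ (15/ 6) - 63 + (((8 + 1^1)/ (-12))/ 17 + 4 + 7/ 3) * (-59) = -91813/ 204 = -450.06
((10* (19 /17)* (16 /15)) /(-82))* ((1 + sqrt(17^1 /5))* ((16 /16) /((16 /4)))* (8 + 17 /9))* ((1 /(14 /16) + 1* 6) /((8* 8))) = -8455* sqrt(85) /1053864-42275 /1053864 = -0.11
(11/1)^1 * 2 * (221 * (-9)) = -43758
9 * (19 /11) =171 /11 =15.55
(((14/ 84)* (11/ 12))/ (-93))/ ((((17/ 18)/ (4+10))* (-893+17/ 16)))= 616/ 22562451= 0.00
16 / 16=1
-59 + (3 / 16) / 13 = -58.99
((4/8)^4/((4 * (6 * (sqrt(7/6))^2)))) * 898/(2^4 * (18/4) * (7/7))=449/16128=0.03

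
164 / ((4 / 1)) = 41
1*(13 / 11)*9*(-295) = -34515 / 11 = -3137.73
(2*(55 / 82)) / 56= 55 / 2296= 0.02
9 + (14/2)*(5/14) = 23/2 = 11.50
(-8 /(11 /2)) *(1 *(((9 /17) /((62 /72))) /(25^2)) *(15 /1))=-0.02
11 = 11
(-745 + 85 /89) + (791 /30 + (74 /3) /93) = -178140833 /248310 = -717.41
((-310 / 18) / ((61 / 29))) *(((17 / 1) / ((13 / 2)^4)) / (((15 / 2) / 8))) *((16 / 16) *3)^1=-3912448 / 15679989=-0.25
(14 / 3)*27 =126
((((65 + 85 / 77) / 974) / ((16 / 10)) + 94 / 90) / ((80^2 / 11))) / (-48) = -14672249 / 377008128000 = -0.00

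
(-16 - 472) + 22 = -466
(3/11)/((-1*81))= -0.00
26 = 26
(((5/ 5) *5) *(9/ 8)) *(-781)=-35145/ 8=-4393.12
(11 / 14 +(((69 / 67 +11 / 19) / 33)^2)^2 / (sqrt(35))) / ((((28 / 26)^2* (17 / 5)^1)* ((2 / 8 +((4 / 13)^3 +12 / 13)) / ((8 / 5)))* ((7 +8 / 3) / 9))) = 52254844263914799104* sqrt(35) / 1030353273013987132840886025 +441096084 / 1786530935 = 0.25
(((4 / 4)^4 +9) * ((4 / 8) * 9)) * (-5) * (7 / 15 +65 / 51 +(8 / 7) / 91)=-4273020 / 10829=-394.59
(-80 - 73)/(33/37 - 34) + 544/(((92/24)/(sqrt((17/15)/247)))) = 5661/1225 + 1088 * sqrt(62985)/28405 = 14.23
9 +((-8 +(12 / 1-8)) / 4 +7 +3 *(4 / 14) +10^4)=70111 / 7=10015.86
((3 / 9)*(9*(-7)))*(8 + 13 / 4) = -945 / 4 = -236.25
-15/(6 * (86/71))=-355/172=-2.06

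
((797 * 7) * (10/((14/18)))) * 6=430380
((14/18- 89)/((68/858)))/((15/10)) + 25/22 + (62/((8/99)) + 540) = 3812209/6732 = 566.28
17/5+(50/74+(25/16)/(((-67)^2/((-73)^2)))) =78801921/13287440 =5.93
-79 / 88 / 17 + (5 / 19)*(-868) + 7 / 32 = -25951693 / 113696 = -228.26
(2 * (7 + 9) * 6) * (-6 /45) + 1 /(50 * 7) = -8959 /350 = -25.60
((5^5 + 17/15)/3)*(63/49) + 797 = 74787/35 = 2136.77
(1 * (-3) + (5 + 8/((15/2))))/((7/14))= 6.13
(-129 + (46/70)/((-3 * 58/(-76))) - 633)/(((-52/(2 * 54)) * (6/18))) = 62624232/13195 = 4746.06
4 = 4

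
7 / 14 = 1 / 2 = 0.50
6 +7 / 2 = 19 / 2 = 9.50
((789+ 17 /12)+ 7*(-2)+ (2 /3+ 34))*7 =5677.58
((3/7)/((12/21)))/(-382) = -3/1528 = -0.00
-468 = -468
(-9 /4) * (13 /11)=-117 /44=-2.66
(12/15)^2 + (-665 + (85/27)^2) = -11927336/18225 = -654.45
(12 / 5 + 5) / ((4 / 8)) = 14.80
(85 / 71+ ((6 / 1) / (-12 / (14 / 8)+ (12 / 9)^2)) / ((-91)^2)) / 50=16086883 / 671944000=0.02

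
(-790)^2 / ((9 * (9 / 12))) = 2496400 / 27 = 92459.26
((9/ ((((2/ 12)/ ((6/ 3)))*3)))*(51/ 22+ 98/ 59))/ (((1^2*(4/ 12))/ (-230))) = -64149300/ 649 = -98843.30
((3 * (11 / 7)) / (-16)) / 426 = -11 / 15904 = -0.00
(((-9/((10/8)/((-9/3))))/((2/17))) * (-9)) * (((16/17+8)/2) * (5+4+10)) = -701784/5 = -140356.80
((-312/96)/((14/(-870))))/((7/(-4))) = -5655/49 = -115.41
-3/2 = -1.50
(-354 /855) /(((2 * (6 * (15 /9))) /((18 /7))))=-177 /3325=-0.05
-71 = -71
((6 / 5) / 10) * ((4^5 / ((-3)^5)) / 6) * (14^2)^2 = -19668992 / 6075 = -3237.69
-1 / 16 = -0.06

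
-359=-359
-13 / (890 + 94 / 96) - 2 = -86158 / 42767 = -2.01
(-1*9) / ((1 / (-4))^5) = 9216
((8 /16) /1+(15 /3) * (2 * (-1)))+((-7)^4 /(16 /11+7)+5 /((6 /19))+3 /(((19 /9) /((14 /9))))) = 172302 /589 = 292.53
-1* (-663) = 663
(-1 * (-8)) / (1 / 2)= 16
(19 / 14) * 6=8.14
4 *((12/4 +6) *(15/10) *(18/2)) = 486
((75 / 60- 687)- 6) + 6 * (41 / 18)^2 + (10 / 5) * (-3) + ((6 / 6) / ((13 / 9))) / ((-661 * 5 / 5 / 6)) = -618658867 / 928044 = -666.63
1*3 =3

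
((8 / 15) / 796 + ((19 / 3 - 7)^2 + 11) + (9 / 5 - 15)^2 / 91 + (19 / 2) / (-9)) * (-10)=-100268227 / 814905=-123.04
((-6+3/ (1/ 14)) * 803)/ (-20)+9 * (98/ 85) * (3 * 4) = -22455/ 17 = -1320.88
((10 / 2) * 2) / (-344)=-5 / 172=-0.03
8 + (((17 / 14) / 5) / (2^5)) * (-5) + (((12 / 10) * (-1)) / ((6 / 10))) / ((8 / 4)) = 3119 / 448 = 6.96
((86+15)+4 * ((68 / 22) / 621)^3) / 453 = 32193947530507 / 144394635248523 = 0.22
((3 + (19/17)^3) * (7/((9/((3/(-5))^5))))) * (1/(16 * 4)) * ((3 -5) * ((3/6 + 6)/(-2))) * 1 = -26533143/982600000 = -0.03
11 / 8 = 1.38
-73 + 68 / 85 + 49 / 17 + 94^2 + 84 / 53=8768.27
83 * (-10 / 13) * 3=-2490 / 13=-191.54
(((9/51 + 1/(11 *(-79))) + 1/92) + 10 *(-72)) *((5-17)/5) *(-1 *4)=-6910.21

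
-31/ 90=-0.34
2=2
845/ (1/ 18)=15210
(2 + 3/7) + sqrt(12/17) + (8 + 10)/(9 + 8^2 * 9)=2 * sqrt(51)/17 + 1119/455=3.30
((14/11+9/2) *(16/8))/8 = 127/88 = 1.44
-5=-5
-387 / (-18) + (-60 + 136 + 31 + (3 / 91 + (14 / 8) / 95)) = 4445307 / 34580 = 128.55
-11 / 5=-2.20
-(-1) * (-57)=-57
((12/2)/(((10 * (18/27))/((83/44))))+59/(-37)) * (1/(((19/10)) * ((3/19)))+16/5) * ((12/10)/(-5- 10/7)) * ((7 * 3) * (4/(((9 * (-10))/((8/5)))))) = 32250232/171703125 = 0.19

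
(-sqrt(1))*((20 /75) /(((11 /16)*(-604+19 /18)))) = 384 /596915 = 0.00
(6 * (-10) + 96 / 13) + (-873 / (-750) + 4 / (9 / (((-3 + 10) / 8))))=-746789 / 14625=-51.06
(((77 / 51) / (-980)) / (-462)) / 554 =1 / 166133520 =0.00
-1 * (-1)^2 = -1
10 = 10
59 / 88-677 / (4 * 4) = -7329 / 176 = -41.64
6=6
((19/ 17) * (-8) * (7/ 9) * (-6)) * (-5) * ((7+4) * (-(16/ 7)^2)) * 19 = 81326080/ 357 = 227804.15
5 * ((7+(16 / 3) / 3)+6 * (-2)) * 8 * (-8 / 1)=1031.11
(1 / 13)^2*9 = 9 / 169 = 0.05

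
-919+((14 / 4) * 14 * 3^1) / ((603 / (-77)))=-188492 / 201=-937.77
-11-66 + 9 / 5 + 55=-101 / 5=-20.20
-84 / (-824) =21 / 206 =0.10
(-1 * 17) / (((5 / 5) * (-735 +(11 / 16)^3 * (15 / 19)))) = 1323008 / 57180675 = 0.02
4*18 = 72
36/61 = 0.59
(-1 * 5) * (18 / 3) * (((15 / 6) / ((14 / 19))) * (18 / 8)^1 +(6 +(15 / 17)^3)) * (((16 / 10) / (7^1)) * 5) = -118202265 / 240737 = -491.00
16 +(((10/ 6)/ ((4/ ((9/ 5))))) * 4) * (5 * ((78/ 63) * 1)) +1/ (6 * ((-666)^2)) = 644043319/ 18629352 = 34.57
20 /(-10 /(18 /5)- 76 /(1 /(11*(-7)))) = 180 /52643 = 0.00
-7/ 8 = -0.88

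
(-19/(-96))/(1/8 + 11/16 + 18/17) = 323/3054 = 0.11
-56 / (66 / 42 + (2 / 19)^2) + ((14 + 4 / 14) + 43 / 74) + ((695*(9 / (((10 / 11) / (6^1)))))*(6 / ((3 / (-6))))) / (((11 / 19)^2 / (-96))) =3233101555150825 / 22786302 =141887944.57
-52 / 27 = -1.93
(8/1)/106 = 0.08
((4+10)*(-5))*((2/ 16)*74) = -1295/ 2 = -647.50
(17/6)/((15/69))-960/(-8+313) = 18091/1830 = 9.89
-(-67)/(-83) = -67/83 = -0.81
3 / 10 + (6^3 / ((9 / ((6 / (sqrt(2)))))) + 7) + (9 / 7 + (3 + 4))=1091 / 70 + 72 * sqrt(2)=117.41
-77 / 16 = -4.81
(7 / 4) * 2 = 7 / 2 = 3.50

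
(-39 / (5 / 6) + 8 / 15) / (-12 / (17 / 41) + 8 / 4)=5899 / 3435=1.72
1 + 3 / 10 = 13 / 10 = 1.30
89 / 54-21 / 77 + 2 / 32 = 6833 / 4752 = 1.44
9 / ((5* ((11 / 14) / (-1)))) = -126 / 55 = -2.29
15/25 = 3/5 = 0.60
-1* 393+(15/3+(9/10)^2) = -38719/100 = -387.19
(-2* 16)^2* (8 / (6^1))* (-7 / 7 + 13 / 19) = -8192 / 19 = -431.16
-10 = -10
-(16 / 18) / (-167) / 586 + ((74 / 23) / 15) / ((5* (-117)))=-3531194 / 9875499075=-0.00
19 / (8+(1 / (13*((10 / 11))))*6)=1235 / 553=2.23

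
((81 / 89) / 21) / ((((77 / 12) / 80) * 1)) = 25920 / 47971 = 0.54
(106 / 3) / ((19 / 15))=27.89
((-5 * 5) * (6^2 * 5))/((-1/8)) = 36000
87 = 87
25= 25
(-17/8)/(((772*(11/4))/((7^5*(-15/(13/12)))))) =12857355/55198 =232.93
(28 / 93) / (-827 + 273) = -14 / 25761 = -0.00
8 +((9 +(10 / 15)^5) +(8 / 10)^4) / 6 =9.59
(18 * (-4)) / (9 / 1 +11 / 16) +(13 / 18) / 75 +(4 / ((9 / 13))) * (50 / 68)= -2258329 / 711450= -3.17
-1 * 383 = -383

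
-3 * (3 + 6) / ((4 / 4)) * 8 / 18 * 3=-36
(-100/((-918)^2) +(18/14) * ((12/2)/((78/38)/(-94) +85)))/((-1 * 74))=-20292358439/16563187814418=-0.00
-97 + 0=-97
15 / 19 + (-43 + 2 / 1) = -764 / 19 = -40.21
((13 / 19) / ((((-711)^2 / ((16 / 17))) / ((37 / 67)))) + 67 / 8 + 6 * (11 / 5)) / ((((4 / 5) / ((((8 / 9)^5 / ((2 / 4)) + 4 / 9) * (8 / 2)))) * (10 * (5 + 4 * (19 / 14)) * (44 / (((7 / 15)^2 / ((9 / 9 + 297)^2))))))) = 14860708456805424941 / 165836318445660421294084800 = 0.00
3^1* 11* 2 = 66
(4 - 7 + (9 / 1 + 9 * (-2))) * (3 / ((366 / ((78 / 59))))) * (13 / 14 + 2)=-9594 / 25193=-0.38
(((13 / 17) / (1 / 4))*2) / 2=52 / 17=3.06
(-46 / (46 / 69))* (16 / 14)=-552 / 7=-78.86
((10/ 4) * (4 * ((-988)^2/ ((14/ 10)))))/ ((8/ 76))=463668400/ 7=66238342.86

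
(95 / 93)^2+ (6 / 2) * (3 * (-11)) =-847226 / 8649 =-97.96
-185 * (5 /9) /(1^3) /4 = -925 /36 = -25.69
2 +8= 10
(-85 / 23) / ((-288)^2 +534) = -85 / 1919994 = -0.00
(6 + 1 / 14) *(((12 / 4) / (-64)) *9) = -2295 / 896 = -2.56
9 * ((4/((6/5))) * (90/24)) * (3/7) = 675/14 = 48.21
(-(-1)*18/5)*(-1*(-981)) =17658/5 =3531.60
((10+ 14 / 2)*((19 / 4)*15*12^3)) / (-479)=-2093040 / 479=-4369.60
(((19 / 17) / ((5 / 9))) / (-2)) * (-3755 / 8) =128421 / 272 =472.14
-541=-541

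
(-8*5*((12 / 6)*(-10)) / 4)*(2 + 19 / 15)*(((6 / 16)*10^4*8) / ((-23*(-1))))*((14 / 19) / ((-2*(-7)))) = 19600000 / 437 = 44851.26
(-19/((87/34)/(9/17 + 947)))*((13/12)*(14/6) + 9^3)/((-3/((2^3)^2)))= 257916141440/2349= 109798272.22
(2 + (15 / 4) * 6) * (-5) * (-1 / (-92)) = -1.33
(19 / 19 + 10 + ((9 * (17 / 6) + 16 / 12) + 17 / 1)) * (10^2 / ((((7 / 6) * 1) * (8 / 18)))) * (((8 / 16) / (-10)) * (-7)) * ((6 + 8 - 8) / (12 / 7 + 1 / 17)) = 5285385 / 422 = 12524.61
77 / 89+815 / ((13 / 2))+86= 245573 / 1157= 212.25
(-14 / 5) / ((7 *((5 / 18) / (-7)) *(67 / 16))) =4032 / 1675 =2.41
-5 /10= -0.50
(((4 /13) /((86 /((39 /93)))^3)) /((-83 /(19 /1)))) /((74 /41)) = -131651 /29095796866508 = -0.00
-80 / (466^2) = -20 / 54289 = -0.00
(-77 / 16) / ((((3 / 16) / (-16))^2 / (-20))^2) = -8267812044800 / 81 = -102071753639.51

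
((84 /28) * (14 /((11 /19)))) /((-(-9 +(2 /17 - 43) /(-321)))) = 34561 /4224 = 8.18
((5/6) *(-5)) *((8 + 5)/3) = -325/18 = -18.06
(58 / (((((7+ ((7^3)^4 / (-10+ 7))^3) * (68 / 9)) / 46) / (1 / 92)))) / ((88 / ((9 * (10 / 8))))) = -317115 / 63471829526496665500502703657477632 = -0.00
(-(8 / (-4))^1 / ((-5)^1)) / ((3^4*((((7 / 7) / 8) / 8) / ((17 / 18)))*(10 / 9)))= -0.27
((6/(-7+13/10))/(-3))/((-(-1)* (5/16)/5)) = 320/57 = 5.61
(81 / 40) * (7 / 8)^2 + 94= 244609 / 2560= 95.55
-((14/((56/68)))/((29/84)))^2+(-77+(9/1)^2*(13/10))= -20153837/8410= -2396.41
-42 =-42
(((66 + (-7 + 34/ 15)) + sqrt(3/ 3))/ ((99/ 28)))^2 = 310.14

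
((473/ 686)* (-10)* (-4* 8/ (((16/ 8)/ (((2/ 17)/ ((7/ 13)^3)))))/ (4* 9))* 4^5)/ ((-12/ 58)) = -617190379520/ 54000891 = -11429.26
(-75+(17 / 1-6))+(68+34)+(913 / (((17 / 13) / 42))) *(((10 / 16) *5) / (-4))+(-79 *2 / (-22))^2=-751030017 / 32912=-22819.34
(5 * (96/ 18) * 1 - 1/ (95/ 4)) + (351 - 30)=99073/ 285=347.62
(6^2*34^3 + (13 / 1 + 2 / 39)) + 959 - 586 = 55197872 / 39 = 1415330.05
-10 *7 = -70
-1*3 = -3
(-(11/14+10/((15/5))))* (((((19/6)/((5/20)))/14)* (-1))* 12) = 6574/147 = 44.72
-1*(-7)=7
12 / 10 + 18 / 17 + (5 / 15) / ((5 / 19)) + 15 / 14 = 16411 / 3570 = 4.60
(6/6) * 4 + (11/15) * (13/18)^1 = 1223/270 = 4.53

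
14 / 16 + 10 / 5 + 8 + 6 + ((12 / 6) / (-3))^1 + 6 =533 / 24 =22.21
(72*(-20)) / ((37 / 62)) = -89280 / 37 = -2412.97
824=824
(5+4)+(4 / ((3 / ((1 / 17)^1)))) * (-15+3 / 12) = 7.84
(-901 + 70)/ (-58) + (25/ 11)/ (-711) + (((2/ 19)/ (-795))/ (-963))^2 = 152762912792213423633/ 10664532043221726450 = 14.32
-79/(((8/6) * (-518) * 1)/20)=1185/518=2.29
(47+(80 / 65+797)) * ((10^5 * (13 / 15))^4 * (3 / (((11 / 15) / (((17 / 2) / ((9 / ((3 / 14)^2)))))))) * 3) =41039081200000000000000000 / 1617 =25379765739022881880024.74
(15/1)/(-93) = -5/31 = -0.16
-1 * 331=-331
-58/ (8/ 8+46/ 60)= -1740/ 53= -32.83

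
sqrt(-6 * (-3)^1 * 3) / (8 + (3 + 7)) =sqrt(6) / 6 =0.41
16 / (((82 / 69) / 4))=2208 / 41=53.85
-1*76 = -76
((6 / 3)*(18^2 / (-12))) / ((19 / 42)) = -2268 / 19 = -119.37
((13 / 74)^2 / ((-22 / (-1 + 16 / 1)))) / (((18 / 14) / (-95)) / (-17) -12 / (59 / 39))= 563610775 / 212440686216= 0.00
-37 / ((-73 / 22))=814 / 73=11.15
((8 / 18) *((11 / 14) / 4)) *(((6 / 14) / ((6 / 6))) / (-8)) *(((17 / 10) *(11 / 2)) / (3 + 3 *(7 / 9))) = -2057 / 250880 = -0.01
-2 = -2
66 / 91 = 0.73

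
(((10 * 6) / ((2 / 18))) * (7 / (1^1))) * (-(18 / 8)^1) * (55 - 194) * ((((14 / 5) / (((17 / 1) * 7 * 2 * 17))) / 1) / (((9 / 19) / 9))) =4492341 / 289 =15544.43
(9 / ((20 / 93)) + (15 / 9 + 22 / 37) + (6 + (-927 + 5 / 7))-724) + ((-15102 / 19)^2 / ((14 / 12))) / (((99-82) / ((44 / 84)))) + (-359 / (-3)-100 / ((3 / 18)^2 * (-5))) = 10631256568291 / 667582860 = 15925.00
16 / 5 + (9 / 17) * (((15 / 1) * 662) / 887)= 688114 / 75395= 9.13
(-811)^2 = 657721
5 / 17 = 0.29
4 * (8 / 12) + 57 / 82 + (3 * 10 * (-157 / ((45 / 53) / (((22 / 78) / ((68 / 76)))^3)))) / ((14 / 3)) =-5666771069977 / 167283257778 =-33.88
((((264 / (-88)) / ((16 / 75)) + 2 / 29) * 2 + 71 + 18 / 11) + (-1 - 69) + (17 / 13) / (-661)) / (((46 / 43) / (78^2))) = -2797072588089 / 19399028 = -144186.22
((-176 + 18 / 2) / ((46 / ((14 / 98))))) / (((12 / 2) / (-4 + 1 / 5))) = 3173 / 9660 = 0.33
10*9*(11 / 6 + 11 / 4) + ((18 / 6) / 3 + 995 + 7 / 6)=4229 / 3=1409.67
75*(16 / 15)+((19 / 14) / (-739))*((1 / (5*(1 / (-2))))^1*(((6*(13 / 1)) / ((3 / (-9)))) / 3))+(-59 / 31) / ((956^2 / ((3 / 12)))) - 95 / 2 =95097033482317 / 2931230375360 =32.44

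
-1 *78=-78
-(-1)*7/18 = 7/18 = 0.39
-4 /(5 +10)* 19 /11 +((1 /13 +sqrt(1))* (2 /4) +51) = 109562 /2145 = 51.08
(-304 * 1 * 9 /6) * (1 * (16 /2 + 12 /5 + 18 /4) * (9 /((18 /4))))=-67944 /5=-13588.80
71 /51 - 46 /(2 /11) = -12832 /51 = -251.61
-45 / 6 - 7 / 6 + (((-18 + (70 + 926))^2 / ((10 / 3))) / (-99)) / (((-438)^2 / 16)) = -7833022 / 879285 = -8.91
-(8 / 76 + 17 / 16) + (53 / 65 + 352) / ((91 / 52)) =27725003 / 138320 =200.44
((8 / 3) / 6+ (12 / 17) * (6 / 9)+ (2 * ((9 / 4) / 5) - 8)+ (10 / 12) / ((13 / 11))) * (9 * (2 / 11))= -108994 / 12155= -8.97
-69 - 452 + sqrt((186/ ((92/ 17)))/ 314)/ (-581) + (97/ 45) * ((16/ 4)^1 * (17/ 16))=-92131/ 180 - sqrt(5708991)/ 4195982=-511.84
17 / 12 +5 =77 / 12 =6.42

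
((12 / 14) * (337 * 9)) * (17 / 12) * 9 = 464049 / 14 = 33146.36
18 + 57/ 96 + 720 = 23635/ 32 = 738.59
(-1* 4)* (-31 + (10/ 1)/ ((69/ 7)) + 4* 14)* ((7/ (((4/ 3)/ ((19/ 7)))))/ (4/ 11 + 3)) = -375155/ 851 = -440.84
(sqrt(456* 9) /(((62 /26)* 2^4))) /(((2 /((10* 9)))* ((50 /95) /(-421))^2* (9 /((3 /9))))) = 831792013* sqrt(114) /4960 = 1790546.05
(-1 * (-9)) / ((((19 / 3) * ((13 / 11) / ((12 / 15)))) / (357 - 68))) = 343332 / 1235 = 278.00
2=2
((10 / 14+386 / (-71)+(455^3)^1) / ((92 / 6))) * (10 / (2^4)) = 175558485105 / 45724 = 3839525.96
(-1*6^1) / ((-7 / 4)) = 3.43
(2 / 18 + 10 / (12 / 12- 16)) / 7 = -5 / 63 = -0.08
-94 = -94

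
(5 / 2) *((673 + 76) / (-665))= -2.82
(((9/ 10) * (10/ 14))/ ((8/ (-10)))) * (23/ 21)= -345/ 392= -0.88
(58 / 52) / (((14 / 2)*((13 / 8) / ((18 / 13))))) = 2088 / 15379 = 0.14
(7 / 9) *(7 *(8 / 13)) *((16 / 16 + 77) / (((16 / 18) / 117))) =34398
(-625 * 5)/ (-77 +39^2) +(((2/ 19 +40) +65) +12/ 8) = 150813/ 1444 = 104.44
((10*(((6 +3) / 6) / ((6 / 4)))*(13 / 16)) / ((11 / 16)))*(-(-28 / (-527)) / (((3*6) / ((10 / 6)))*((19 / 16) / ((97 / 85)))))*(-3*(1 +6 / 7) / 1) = 5245760 / 16851879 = 0.31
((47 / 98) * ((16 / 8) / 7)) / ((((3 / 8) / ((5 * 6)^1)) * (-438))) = -1880 / 75117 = -0.03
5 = 5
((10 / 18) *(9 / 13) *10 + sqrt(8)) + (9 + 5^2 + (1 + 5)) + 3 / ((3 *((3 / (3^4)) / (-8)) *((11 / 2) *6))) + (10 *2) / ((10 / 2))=2 *sqrt(2) + 5906 / 143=44.13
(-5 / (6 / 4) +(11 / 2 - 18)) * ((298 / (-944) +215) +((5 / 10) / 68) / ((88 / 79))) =-14401604515 / 4236672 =-3399.27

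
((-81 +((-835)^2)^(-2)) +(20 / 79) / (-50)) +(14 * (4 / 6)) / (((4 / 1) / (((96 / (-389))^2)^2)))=-71225771131101179221771386 / 879369500054740899199375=-81.00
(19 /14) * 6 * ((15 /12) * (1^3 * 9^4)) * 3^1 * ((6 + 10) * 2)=6411034.29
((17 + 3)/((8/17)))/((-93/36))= -16.45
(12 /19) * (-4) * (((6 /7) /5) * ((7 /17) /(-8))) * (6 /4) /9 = 6 /1615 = 0.00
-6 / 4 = -3 / 2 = -1.50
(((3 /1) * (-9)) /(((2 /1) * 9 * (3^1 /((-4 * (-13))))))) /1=-26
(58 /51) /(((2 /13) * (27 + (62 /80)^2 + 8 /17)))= 0.26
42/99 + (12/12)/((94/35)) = 2471/3102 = 0.80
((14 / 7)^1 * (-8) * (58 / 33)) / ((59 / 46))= -42688 / 1947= -21.93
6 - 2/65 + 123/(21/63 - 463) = 514559/90220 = 5.70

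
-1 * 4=-4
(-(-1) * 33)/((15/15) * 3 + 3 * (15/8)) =88/23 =3.83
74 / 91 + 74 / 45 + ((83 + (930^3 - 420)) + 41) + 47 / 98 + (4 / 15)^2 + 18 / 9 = 230568850637239 / 286650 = 804356709.01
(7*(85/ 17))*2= 70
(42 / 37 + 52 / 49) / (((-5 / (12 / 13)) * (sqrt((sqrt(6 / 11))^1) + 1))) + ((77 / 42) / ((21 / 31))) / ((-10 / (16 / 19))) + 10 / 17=0.14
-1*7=-7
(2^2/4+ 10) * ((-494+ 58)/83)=-4796/83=-57.78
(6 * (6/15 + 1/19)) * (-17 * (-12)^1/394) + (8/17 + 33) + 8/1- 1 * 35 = 2506022/318155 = 7.88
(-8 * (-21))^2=28224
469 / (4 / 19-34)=-8911 / 642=-13.88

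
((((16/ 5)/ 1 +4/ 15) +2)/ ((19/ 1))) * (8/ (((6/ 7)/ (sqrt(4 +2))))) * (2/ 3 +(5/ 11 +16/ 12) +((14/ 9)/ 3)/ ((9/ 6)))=18.42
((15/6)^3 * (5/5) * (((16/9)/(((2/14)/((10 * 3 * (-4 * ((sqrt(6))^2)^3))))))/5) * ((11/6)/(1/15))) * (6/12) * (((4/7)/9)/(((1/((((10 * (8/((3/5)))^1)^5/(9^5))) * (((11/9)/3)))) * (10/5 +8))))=-9912320000000000000/387420489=-25585430511.39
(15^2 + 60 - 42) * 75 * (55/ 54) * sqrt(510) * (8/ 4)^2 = 74250 * sqrt(510) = 1676801.08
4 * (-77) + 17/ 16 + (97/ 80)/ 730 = -17925053/ 58400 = -306.94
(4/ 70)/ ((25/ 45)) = 18/ 175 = 0.10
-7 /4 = -1.75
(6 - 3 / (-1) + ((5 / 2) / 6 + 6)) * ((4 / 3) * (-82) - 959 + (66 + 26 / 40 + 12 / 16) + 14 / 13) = -1803491 / 117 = -15414.45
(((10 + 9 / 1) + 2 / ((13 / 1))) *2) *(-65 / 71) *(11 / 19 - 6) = 256470 / 1349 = 190.12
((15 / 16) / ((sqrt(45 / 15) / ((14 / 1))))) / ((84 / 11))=55 * sqrt(3) / 96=0.99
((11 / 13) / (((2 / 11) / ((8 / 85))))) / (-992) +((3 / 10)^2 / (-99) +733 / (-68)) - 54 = -976388607 / 15072200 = -64.78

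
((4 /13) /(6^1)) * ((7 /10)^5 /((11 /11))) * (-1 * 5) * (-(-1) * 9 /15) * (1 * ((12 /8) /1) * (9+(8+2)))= -957999 /1300000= -0.74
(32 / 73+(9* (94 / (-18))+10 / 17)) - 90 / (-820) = -4667177 / 101762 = -45.86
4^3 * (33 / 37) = 2112 / 37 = 57.08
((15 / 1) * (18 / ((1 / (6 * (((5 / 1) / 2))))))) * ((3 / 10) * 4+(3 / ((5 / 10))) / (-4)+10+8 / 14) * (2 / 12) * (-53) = -5144445 / 14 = -367460.36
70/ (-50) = -7/ 5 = -1.40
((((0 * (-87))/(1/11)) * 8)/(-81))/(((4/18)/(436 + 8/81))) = 0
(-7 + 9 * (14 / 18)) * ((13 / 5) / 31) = 0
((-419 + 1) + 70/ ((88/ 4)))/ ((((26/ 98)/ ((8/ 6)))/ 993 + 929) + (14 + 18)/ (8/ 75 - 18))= -6019260156/ 13454398669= -0.45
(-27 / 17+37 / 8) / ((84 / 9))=177 / 544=0.33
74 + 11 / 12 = 899 / 12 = 74.92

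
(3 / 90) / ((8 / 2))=1 / 120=0.01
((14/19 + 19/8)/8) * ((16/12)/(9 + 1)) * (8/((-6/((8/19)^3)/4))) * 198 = -2663936/651605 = -4.09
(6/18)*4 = 4/3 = 1.33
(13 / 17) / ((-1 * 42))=-13 / 714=-0.02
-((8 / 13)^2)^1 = -64 / 169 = -0.38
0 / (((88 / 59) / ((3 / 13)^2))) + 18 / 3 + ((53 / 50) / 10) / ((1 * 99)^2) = 29403053 / 4900500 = 6.00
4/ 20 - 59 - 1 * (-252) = 966/ 5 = 193.20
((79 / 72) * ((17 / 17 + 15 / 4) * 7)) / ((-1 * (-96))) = 10507 / 27648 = 0.38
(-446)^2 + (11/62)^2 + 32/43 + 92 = 32894558547/165292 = 199008.78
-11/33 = -1/3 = -0.33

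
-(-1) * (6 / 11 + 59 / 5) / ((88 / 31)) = 21049 / 4840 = 4.35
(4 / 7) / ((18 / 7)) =2 / 9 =0.22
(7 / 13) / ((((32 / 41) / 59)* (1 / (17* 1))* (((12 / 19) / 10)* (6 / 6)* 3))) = 27346795 / 7488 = 3652.08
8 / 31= 0.26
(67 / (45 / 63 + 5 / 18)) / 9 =938 / 125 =7.50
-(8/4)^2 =-4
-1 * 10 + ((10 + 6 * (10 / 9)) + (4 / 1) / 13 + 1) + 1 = 350 / 39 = 8.97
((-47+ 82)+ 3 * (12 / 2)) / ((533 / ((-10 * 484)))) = -256520 / 533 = -481.28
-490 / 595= -14 / 17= -0.82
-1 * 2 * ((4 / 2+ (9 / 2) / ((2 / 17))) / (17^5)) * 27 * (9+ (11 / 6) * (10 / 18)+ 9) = -165347 / 5679428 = -0.03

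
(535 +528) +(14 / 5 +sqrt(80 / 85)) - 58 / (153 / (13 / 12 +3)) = 4 *sqrt(17) / 17 +4884917 / 4590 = 1065.22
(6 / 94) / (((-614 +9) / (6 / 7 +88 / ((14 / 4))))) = -78 / 28435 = -0.00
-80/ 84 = -20/ 21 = -0.95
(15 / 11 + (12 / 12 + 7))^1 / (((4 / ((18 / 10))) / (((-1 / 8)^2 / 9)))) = 103 / 14080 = 0.01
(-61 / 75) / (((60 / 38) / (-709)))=821731 / 2250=365.21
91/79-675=-673.85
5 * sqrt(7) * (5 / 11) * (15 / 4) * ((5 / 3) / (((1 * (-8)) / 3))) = -14.09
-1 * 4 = -4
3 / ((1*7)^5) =3 / 16807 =0.00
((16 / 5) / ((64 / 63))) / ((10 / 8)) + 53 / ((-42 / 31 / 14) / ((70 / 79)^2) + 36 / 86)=8776036493 / 48227775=181.97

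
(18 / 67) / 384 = 3 / 4288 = 0.00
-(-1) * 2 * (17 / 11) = 34 / 11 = 3.09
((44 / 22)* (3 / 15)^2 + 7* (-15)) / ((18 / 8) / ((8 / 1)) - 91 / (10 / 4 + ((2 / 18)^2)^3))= 31862189536 / 10968562575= 2.90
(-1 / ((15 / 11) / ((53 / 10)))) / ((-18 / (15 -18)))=-583 / 900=-0.65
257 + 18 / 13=3359 / 13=258.38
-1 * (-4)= 4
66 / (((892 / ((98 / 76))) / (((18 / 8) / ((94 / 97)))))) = 1411641 / 6372448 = 0.22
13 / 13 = 1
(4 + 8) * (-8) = -96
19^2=361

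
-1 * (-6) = 6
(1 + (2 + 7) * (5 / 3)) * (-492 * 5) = -39360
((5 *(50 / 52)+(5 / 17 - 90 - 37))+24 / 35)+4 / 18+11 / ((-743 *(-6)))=-6257965592 / 51723945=-120.99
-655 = -655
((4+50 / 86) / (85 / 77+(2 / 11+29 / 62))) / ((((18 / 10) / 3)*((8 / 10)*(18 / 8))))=2137450 / 883521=2.42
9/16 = 0.56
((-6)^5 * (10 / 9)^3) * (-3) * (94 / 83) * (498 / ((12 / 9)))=13536000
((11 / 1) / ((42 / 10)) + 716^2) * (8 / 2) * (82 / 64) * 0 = 0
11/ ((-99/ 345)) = -115/ 3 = -38.33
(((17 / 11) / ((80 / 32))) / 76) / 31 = 17 / 64790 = 0.00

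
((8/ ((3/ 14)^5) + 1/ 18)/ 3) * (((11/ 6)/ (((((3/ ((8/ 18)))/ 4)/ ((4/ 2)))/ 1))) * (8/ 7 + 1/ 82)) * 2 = 167354143528/ 5649021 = 29625.34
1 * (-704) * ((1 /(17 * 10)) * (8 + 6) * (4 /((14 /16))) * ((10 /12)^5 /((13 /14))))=-6160000 /53703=-114.70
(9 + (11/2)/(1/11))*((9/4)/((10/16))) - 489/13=13818/65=212.58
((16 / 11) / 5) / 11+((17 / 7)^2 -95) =-2640646 / 29645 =-89.08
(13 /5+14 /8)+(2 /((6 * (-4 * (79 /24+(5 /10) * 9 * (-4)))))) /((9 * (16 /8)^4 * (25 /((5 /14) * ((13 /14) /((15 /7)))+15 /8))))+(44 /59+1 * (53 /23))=1071950507777 /144855950400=7.40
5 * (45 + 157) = 1010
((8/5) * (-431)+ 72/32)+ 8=-679.35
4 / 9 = 0.44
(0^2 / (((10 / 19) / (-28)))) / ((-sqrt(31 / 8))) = 0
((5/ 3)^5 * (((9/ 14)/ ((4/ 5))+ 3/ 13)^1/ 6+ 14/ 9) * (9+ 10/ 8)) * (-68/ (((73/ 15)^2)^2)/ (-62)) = 30824552734375/ 69216282311904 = 0.45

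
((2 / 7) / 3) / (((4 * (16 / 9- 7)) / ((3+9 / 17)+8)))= -42 / 799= -0.05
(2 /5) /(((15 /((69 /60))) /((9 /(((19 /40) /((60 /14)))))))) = 1656 /665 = 2.49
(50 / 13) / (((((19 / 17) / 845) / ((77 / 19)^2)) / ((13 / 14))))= 44347.41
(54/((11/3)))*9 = 1458/11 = 132.55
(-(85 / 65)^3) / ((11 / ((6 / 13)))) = -29478 / 314171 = -0.09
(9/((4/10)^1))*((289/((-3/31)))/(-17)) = 7905/2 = 3952.50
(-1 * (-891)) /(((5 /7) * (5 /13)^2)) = 1054053 /125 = 8432.42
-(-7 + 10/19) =123/19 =6.47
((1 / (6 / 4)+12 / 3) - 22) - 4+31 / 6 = -16.17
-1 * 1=-1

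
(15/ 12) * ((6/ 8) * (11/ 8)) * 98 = 8085/ 64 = 126.33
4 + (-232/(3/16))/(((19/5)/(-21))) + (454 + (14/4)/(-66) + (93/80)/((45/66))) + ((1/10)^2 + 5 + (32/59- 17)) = 53906932649/7398600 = 7286.10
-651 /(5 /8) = -5208 /5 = -1041.60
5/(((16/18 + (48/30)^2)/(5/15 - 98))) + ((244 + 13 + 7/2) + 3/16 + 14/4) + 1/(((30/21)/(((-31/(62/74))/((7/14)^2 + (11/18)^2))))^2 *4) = 219289306833/395798800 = 554.04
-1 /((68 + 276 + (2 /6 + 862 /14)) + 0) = -21 /8524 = -0.00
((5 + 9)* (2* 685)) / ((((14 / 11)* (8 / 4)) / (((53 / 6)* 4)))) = 798710 / 3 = 266236.67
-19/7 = -2.71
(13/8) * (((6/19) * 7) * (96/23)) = 6552/437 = 14.99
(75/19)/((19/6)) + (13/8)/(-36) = 124907/103968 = 1.20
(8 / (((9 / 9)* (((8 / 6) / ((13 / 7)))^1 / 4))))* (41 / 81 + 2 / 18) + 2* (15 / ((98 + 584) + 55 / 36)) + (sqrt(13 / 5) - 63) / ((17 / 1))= 23.95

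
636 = 636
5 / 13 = 0.38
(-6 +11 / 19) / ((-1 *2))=103 / 38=2.71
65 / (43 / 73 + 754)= 949 / 11017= 0.09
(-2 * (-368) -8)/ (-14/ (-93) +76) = 33852/ 3541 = 9.56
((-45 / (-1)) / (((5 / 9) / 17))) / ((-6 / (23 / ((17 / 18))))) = -5589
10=10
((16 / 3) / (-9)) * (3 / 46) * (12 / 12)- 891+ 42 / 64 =-890.38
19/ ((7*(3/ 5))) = 95/ 21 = 4.52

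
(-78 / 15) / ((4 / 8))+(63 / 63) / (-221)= -10.40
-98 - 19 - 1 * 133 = -250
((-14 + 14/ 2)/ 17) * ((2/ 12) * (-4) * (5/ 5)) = 14/ 51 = 0.27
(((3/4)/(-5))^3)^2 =729/64000000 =0.00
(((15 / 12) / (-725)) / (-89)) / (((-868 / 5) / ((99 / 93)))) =-33 / 277798192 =-0.00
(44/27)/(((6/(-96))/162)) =-4224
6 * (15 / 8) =45 / 4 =11.25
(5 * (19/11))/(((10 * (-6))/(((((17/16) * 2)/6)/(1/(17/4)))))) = -5491/25344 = -0.22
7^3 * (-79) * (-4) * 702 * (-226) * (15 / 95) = -51587918928 / 19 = -2715153627.79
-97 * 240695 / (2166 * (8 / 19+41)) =-23347415 / 89718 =-260.23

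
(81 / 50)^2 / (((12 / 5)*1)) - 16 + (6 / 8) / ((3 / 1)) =-29313 / 2000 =-14.66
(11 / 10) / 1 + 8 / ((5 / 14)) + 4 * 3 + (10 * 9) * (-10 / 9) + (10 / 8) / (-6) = -1553 / 24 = -64.71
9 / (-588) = -3 / 196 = -0.02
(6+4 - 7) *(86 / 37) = 258 / 37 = 6.97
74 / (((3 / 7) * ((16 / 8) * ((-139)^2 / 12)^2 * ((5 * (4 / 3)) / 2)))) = 18648 / 1866505205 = 0.00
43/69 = 0.62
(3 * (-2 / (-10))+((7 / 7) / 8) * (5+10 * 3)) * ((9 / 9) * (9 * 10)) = 1791 / 4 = 447.75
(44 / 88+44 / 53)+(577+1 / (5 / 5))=61409 / 106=579.33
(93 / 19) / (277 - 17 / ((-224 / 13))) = 20832 / 1183111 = 0.02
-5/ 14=-0.36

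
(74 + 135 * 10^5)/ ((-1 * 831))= -13500074/ 831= -16245.58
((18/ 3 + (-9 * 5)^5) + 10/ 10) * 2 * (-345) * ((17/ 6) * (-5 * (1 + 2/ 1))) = -5411287060350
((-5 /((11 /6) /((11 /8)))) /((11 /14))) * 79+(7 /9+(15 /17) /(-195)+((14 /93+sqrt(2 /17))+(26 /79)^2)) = -3183292914037 /8465904018+sqrt(34) /17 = -375.67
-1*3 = -3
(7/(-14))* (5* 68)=-170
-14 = -14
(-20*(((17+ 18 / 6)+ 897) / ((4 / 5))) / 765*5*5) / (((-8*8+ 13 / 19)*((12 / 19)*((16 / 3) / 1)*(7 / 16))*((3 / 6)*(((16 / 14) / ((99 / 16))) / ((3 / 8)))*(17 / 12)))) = 1365527625 / 59335168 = 23.01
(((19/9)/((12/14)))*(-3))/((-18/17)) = 2261/324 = 6.98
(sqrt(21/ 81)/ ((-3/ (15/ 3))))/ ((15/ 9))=-sqrt(21)/ 9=-0.51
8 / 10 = 4 / 5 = 0.80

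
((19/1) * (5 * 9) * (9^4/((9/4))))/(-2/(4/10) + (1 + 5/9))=-22438620/31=-723826.45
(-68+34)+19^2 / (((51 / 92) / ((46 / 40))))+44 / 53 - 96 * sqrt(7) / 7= 9673067 / 13515 - 96 * sqrt(7) / 7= 679.44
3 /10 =0.30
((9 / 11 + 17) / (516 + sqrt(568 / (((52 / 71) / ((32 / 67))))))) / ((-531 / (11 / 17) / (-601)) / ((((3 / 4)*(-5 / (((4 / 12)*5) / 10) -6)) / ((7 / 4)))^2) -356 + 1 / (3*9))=-612611829648 / 6306158936697481 + 774222624*sqrt(871) / 6306158936697481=-0.00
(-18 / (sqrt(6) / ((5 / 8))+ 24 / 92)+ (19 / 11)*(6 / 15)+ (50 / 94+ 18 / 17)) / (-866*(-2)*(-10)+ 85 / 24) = -46013163024 / 307791770300575+ 152352*sqrt(6) / 1400804507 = 0.00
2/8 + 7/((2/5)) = 71/4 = 17.75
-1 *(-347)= 347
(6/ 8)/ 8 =3/ 32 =0.09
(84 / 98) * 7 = 6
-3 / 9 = -0.33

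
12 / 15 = 4 / 5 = 0.80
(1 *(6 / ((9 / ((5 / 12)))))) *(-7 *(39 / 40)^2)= -1183 / 640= -1.85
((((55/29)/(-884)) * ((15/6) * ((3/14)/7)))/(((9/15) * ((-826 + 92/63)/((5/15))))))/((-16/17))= -4125/35093886464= -0.00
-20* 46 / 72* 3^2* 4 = -460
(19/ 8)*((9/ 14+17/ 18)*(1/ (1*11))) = 475/ 1386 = 0.34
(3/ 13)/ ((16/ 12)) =9/ 52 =0.17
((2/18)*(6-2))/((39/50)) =200/351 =0.57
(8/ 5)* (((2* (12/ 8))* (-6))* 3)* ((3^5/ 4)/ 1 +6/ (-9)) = -25956/ 5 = -5191.20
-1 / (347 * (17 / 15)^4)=-50625 / 28981787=-0.00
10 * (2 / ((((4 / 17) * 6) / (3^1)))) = 85 / 2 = 42.50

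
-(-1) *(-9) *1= -9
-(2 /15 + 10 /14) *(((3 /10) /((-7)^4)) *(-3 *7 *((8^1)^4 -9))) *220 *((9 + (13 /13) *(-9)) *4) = 0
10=10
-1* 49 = -49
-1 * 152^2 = -23104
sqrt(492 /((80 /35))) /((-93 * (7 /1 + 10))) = -sqrt(861) /3162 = -0.01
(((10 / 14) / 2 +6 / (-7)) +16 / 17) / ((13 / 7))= 105 / 442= 0.24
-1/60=-0.02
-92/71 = -1.30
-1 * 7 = -7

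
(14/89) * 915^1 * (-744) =-9530640/89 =-107085.84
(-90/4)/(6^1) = -15/4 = -3.75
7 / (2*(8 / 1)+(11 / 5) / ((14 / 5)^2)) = 1372 / 3191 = 0.43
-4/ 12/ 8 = -1/ 24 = -0.04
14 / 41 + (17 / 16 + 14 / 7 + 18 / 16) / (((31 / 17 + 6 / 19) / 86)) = 38230475 / 226648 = 168.68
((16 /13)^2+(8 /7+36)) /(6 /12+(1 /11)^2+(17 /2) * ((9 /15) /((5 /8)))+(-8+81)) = 276678600 /584512019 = 0.47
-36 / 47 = -0.77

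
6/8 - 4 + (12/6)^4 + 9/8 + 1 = 119/8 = 14.88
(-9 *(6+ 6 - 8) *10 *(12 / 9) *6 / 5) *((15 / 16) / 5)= -108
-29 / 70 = -0.41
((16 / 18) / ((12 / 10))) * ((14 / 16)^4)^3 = 69206436005 / 463856467968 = 0.15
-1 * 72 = -72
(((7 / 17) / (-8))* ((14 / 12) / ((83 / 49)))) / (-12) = 2401 / 812736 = 0.00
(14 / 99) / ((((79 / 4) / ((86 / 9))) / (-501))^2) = 46203817856 / 5560731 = 8308.95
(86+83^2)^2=48650625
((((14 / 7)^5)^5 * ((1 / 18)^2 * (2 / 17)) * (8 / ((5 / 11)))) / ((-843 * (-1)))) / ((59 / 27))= 1476395008 / 12682935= 116.41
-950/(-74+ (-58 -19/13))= 2470/347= 7.12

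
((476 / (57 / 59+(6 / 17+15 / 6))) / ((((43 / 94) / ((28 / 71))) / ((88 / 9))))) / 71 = 4705530368 / 317991321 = 14.80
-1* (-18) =18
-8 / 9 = -0.89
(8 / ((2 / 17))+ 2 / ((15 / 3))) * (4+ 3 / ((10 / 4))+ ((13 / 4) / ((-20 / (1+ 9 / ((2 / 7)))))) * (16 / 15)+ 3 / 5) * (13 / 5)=741 / 25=29.64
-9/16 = -0.56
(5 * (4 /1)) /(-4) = -5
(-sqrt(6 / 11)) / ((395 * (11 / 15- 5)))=3 * sqrt(66) / 55616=0.00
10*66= 660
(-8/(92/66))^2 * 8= 139392/529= 263.50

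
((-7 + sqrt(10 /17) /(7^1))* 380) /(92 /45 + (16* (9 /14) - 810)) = 418950 /125633 - 8550* sqrt(170) /2135761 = 3.28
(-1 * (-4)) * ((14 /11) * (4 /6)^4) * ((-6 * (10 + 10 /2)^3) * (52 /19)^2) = -605696000 /3971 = -152529.84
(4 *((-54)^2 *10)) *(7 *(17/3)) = 4626720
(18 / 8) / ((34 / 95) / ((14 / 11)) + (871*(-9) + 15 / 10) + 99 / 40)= -11970 / 41680837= -0.00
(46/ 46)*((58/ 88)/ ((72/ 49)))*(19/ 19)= 1421/ 3168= 0.45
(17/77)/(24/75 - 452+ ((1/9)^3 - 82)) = -0.00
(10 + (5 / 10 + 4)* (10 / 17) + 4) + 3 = 334 / 17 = 19.65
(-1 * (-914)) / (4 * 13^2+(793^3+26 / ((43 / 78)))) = 0.00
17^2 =289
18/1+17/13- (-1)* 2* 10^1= 511/13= 39.31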